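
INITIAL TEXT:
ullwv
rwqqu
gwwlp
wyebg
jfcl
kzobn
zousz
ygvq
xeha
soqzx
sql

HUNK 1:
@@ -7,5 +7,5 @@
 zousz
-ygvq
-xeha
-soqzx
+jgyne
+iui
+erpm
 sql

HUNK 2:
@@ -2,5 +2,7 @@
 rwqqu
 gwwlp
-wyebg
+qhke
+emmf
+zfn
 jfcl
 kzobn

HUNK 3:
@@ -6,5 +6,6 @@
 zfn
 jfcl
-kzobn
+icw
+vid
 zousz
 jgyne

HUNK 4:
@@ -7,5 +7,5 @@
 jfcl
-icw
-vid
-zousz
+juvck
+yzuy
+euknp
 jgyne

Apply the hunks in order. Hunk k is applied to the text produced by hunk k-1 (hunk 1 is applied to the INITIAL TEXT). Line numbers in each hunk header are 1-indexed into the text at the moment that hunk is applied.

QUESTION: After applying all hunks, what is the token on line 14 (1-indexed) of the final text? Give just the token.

Answer: sql

Derivation:
Hunk 1: at line 7 remove [ygvq,xeha,soqzx] add [jgyne,iui,erpm] -> 11 lines: ullwv rwqqu gwwlp wyebg jfcl kzobn zousz jgyne iui erpm sql
Hunk 2: at line 2 remove [wyebg] add [qhke,emmf,zfn] -> 13 lines: ullwv rwqqu gwwlp qhke emmf zfn jfcl kzobn zousz jgyne iui erpm sql
Hunk 3: at line 6 remove [kzobn] add [icw,vid] -> 14 lines: ullwv rwqqu gwwlp qhke emmf zfn jfcl icw vid zousz jgyne iui erpm sql
Hunk 4: at line 7 remove [icw,vid,zousz] add [juvck,yzuy,euknp] -> 14 lines: ullwv rwqqu gwwlp qhke emmf zfn jfcl juvck yzuy euknp jgyne iui erpm sql
Final line 14: sql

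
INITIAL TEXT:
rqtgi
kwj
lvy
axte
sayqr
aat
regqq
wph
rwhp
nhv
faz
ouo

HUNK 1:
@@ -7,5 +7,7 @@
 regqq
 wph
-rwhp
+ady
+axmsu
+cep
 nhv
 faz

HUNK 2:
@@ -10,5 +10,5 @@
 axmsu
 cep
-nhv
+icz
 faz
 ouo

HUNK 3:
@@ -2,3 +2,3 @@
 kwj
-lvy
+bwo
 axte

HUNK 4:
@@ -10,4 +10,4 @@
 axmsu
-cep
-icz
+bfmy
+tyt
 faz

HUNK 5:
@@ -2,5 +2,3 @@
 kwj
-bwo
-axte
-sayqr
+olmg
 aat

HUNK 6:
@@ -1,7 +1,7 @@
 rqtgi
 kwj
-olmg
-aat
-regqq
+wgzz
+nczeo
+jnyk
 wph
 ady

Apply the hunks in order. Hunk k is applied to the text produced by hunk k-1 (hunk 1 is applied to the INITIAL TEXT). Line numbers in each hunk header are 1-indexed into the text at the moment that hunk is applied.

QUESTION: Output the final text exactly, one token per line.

Hunk 1: at line 7 remove [rwhp] add [ady,axmsu,cep] -> 14 lines: rqtgi kwj lvy axte sayqr aat regqq wph ady axmsu cep nhv faz ouo
Hunk 2: at line 10 remove [nhv] add [icz] -> 14 lines: rqtgi kwj lvy axte sayqr aat regqq wph ady axmsu cep icz faz ouo
Hunk 3: at line 2 remove [lvy] add [bwo] -> 14 lines: rqtgi kwj bwo axte sayqr aat regqq wph ady axmsu cep icz faz ouo
Hunk 4: at line 10 remove [cep,icz] add [bfmy,tyt] -> 14 lines: rqtgi kwj bwo axte sayqr aat regqq wph ady axmsu bfmy tyt faz ouo
Hunk 5: at line 2 remove [bwo,axte,sayqr] add [olmg] -> 12 lines: rqtgi kwj olmg aat regqq wph ady axmsu bfmy tyt faz ouo
Hunk 6: at line 1 remove [olmg,aat,regqq] add [wgzz,nczeo,jnyk] -> 12 lines: rqtgi kwj wgzz nczeo jnyk wph ady axmsu bfmy tyt faz ouo

Answer: rqtgi
kwj
wgzz
nczeo
jnyk
wph
ady
axmsu
bfmy
tyt
faz
ouo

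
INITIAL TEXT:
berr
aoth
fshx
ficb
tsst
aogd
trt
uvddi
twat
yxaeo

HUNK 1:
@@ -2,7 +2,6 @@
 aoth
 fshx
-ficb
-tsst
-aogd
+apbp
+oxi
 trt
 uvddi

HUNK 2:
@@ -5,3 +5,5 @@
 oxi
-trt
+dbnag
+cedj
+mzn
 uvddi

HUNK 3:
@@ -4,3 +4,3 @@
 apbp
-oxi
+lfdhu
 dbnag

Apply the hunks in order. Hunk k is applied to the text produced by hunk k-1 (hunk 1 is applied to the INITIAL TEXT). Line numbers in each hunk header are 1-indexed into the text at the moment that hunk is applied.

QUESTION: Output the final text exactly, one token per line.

Hunk 1: at line 2 remove [ficb,tsst,aogd] add [apbp,oxi] -> 9 lines: berr aoth fshx apbp oxi trt uvddi twat yxaeo
Hunk 2: at line 5 remove [trt] add [dbnag,cedj,mzn] -> 11 lines: berr aoth fshx apbp oxi dbnag cedj mzn uvddi twat yxaeo
Hunk 3: at line 4 remove [oxi] add [lfdhu] -> 11 lines: berr aoth fshx apbp lfdhu dbnag cedj mzn uvddi twat yxaeo

Answer: berr
aoth
fshx
apbp
lfdhu
dbnag
cedj
mzn
uvddi
twat
yxaeo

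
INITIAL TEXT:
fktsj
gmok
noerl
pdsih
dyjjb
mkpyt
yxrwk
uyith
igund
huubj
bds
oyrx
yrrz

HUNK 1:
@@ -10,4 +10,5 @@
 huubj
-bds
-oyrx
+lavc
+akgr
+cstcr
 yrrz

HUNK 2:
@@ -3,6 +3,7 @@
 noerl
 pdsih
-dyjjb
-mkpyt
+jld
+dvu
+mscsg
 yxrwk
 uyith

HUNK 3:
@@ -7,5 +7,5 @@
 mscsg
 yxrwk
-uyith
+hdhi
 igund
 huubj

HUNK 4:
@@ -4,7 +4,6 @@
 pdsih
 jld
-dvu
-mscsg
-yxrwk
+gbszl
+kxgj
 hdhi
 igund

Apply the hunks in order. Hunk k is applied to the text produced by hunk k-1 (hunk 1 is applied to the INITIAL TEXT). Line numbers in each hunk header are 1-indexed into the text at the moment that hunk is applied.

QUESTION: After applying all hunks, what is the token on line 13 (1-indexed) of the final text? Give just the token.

Hunk 1: at line 10 remove [bds,oyrx] add [lavc,akgr,cstcr] -> 14 lines: fktsj gmok noerl pdsih dyjjb mkpyt yxrwk uyith igund huubj lavc akgr cstcr yrrz
Hunk 2: at line 3 remove [dyjjb,mkpyt] add [jld,dvu,mscsg] -> 15 lines: fktsj gmok noerl pdsih jld dvu mscsg yxrwk uyith igund huubj lavc akgr cstcr yrrz
Hunk 3: at line 7 remove [uyith] add [hdhi] -> 15 lines: fktsj gmok noerl pdsih jld dvu mscsg yxrwk hdhi igund huubj lavc akgr cstcr yrrz
Hunk 4: at line 4 remove [dvu,mscsg,yxrwk] add [gbszl,kxgj] -> 14 lines: fktsj gmok noerl pdsih jld gbszl kxgj hdhi igund huubj lavc akgr cstcr yrrz
Final line 13: cstcr

Answer: cstcr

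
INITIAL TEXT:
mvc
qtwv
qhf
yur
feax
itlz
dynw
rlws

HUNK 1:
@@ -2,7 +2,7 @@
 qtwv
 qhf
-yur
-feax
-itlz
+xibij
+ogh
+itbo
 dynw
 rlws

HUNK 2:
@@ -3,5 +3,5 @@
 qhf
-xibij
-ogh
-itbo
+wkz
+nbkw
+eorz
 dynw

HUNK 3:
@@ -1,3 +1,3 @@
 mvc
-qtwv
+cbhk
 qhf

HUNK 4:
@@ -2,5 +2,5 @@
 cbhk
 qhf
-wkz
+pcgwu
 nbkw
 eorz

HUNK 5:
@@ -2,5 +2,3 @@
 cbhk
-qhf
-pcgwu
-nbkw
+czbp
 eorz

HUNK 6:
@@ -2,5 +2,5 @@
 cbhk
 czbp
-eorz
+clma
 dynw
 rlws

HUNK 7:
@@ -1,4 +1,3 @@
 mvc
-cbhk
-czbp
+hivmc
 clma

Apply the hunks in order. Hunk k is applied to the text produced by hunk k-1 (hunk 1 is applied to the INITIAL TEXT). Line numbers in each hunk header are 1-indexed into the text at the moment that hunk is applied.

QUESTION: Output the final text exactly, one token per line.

Answer: mvc
hivmc
clma
dynw
rlws

Derivation:
Hunk 1: at line 2 remove [yur,feax,itlz] add [xibij,ogh,itbo] -> 8 lines: mvc qtwv qhf xibij ogh itbo dynw rlws
Hunk 2: at line 3 remove [xibij,ogh,itbo] add [wkz,nbkw,eorz] -> 8 lines: mvc qtwv qhf wkz nbkw eorz dynw rlws
Hunk 3: at line 1 remove [qtwv] add [cbhk] -> 8 lines: mvc cbhk qhf wkz nbkw eorz dynw rlws
Hunk 4: at line 2 remove [wkz] add [pcgwu] -> 8 lines: mvc cbhk qhf pcgwu nbkw eorz dynw rlws
Hunk 5: at line 2 remove [qhf,pcgwu,nbkw] add [czbp] -> 6 lines: mvc cbhk czbp eorz dynw rlws
Hunk 6: at line 2 remove [eorz] add [clma] -> 6 lines: mvc cbhk czbp clma dynw rlws
Hunk 7: at line 1 remove [cbhk,czbp] add [hivmc] -> 5 lines: mvc hivmc clma dynw rlws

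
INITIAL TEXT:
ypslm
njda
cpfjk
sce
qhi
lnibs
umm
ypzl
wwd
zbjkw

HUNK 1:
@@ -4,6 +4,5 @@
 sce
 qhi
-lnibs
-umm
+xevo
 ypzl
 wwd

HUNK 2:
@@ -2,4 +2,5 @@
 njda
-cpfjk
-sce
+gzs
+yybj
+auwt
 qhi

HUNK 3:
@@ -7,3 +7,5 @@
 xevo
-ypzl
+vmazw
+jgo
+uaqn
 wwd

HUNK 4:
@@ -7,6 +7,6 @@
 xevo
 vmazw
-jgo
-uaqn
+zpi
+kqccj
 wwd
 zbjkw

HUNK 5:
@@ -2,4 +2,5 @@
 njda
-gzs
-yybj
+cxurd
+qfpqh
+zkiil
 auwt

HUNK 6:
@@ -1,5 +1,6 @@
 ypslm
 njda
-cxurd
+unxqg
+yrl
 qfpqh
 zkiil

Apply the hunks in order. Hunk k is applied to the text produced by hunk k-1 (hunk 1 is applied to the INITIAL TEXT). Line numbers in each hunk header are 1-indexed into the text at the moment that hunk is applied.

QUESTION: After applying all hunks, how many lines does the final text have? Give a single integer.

Answer: 14

Derivation:
Hunk 1: at line 4 remove [lnibs,umm] add [xevo] -> 9 lines: ypslm njda cpfjk sce qhi xevo ypzl wwd zbjkw
Hunk 2: at line 2 remove [cpfjk,sce] add [gzs,yybj,auwt] -> 10 lines: ypslm njda gzs yybj auwt qhi xevo ypzl wwd zbjkw
Hunk 3: at line 7 remove [ypzl] add [vmazw,jgo,uaqn] -> 12 lines: ypslm njda gzs yybj auwt qhi xevo vmazw jgo uaqn wwd zbjkw
Hunk 4: at line 7 remove [jgo,uaqn] add [zpi,kqccj] -> 12 lines: ypslm njda gzs yybj auwt qhi xevo vmazw zpi kqccj wwd zbjkw
Hunk 5: at line 2 remove [gzs,yybj] add [cxurd,qfpqh,zkiil] -> 13 lines: ypslm njda cxurd qfpqh zkiil auwt qhi xevo vmazw zpi kqccj wwd zbjkw
Hunk 6: at line 1 remove [cxurd] add [unxqg,yrl] -> 14 lines: ypslm njda unxqg yrl qfpqh zkiil auwt qhi xevo vmazw zpi kqccj wwd zbjkw
Final line count: 14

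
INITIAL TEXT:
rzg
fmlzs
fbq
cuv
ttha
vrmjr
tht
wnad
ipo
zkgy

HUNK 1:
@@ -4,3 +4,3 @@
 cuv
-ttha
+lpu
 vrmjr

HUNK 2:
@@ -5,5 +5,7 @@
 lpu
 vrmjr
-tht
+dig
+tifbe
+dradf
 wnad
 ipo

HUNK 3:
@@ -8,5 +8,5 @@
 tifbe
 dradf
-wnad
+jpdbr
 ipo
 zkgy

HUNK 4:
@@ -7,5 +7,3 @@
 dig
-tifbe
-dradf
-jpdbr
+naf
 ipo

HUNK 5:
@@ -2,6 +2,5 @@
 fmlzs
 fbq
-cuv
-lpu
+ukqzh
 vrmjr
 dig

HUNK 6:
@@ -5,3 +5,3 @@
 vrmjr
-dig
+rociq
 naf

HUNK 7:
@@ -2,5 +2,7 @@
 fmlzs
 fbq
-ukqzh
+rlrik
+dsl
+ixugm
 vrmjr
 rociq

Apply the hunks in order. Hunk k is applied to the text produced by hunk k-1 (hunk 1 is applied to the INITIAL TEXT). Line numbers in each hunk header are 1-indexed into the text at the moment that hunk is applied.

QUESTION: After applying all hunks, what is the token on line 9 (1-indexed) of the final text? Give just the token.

Answer: naf

Derivation:
Hunk 1: at line 4 remove [ttha] add [lpu] -> 10 lines: rzg fmlzs fbq cuv lpu vrmjr tht wnad ipo zkgy
Hunk 2: at line 5 remove [tht] add [dig,tifbe,dradf] -> 12 lines: rzg fmlzs fbq cuv lpu vrmjr dig tifbe dradf wnad ipo zkgy
Hunk 3: at line 8 remove [wnad] add [jpdbr] -> 12 lines: rzg fmlzs fbq cuv lpu vrmjr dig tifbe dradf jpdbr ipo zkgy
Hunk 4: at line 7 remove [tifbe,dradf,jpdbr] add [naf] -> 10 lines: rzg fmlzs fbq cuv lpu vrmjr dig naf ipo zkgy
Hunk 5: at line 2 remove [cuv,lpu] add [ukqzh] -> 9 lines: rzg fmlzs fbq ukqzh vrmjr dig naf ipo zkgy
Hunk 6: at line 5 remove [dig] add [rociq] -> 9 lines: rzg fmlzs fbq ukqzh vrmjr rociq naf ipo zkgy
Hunk 7: at line 2 remove [ukqzh] add [rlrik,dsl,ixugm] -> 11 lines: rzg fmlzs fbq rlrik dsl ixugm vrmjr rociq naf ipo zkgy
Final line 9: naf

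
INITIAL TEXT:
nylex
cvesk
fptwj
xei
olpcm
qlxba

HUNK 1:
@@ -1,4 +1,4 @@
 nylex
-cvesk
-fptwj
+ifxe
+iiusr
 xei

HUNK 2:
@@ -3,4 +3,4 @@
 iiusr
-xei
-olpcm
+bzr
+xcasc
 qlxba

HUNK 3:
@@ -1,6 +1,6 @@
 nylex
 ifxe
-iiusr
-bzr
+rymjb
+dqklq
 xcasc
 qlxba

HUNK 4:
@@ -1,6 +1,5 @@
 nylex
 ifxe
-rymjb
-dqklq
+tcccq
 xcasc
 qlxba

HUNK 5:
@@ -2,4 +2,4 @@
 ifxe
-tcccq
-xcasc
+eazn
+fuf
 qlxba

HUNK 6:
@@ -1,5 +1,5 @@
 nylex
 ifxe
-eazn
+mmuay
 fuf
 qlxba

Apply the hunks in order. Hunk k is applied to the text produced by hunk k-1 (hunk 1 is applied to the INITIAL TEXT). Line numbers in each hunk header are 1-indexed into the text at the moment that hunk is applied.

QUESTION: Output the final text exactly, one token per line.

Answer: nylex
ifxe
mmuay
fuf
qlxba

Derivation:
Hunk 1: at line 1 remove [cvesk,fptwj] add [ifxe,iiusr] -> 6 lines: nylex ifxe iiusr xei olpcm qlxba
Hunk 2: at line 3 remove [xei,olpcm] add [bzr,xcasc] -> 6 lines: nylex ifxe iiusr bzr xcasc qlxba
Hunk 3: at line 1 remove [iiusr,bzr] add [rymjb,dqklq] -> 6 lines: nylex ifxe rymjb dqklq xcasc qlxba
Hunk 4: at line 1 remove [rymjb,dqklq] add [tcccq] -> 5 lines: nylex ifxe tcccq xcasc qlxba
Hunk 5: at line 2 remove [tcccq,xcasc] add [eazn,fuf] -> 5 lines: nylex ifxe eazn fuf qlxba
Hunk 6: at line 1 remove [eazn] add [mmuay] -> 5 lines: nylex ifxe mmuay fuf qlxba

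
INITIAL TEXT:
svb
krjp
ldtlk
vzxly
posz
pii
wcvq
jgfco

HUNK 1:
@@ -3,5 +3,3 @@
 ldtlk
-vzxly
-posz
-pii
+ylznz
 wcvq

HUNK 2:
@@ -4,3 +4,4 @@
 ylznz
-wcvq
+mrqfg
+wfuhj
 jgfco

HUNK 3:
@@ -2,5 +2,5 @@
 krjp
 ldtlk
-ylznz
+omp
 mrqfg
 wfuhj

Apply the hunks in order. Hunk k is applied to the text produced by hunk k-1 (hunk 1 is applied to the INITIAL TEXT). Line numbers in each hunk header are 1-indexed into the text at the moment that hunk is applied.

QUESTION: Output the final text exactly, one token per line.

Hunk 1: at line 3 remove [vzxly,posz,pii] add [ylznz] -> 6 lines: svb krjp ldtlk ylznz wcvq jgfco
Hunk 2: at line 4 remove [wcvq] add [mrqfg,wfuhj] -> 7 lines: svb krjp ldtlk ylznz mrqfg wfuhj jgfco
Hunk 3: at line 2 remove [ylznz] add [omp] -> 7 lines: svb krjp ldtlk omp mrqfg wfuhj jgfco

Answer: svb
krjp
ldtlk
omp
mrqfg
wfuhj
jgfco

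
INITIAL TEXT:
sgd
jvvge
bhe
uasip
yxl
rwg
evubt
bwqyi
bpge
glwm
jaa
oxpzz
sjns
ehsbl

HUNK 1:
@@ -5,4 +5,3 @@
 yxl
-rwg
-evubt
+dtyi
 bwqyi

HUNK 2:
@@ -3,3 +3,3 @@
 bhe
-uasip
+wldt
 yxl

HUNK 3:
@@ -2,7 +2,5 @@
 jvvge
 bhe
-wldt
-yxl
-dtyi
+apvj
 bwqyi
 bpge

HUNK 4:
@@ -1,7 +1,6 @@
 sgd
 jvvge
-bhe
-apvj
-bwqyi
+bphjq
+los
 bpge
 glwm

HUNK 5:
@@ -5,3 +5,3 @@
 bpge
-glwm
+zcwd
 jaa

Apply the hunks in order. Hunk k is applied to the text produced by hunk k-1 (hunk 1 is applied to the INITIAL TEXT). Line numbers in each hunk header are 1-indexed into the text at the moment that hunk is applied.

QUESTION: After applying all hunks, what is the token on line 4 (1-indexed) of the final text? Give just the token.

Hunk 1: at line 5 remove [rwg,evubt] add [dtyi] -> 13 lines: sgd jvvge bhe uasip yxl dtyi bwqyi bpge glwm jaa oxpzz sjns ehsbl
Hunk 2: at line 3 remove [uasip] add [wldt] -> 13 lines: sgd jvvge bhe wldt yxl dtyi bwqyi bpge glwm jaa oxpzz sjns ehsbl
Hunk 3: at line 2 remove [wldt,yxl,dtyi] add [apvj] -> 11 lines: sgd jvvge bhe apvj bwqyi bpge glwm jaa oxpzz sjns ehsbl
Hunk 4: at line 1 remove [bhe,apvj,bwqyi] add [bphjq,los] -> 10 lines: sgd jvvge bphjq los bpge glwm jaa oxpzz sjns ehsbl
Hunk 5: at line 5 remove [glwm] add [zcwd] -> 10 lines: sgd jvvge bphjq los bpge zcwd jaa oxpzz sjns ehsbl
Final line 4: los

Answer: los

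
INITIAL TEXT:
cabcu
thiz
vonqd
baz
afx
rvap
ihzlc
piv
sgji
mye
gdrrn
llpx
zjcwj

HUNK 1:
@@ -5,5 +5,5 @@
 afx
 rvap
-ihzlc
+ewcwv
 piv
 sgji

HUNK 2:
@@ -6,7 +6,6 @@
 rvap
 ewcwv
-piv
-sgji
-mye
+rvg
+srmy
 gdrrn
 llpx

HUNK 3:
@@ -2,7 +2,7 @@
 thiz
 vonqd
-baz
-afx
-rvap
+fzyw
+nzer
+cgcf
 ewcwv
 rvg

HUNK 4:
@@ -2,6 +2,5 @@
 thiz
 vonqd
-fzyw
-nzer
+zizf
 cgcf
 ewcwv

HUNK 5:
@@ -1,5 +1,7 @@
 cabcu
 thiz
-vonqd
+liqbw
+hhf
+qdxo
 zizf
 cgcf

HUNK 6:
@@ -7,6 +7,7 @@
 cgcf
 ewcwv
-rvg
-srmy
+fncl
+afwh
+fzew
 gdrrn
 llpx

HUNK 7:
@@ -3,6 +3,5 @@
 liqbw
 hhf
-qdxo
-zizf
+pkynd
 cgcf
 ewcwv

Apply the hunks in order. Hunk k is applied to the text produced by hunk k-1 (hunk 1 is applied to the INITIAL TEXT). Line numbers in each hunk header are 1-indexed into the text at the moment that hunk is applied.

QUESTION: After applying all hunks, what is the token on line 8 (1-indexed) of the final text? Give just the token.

Answer: fncl

Derivation:
Hunk 1: at line 5 remove [ihzlc] add [ewcwv] -> 13 lines: cabcu thiz vonqd baz afx rvap ewcwv piv sgji mye gdrrn llpx zjcwj
Hunk 2: at line 6 remove [piv,sgji,mye] add [rvg,srmy] -> 12 lines: cabcu thiz vonqd baz afx rvap ewcwv rvg srmy gdrrn llpx zjcwj
Hunk 3: at line 2 remove [baz,afx,rvap] add [fzyw,nzer,cgcf] -> 12 lines: cabcu thiz vonqd fzyw nzer cgcf ewcwv rvg srmy gdrrn llpx zjcwj
Hunk 4: at line 2 remove [fzyw,nzer] add [zizf] -> 11 lines: cabcu thiz vonqd zizf cgcf ewcwv rvg srmy gdrrn llpx zjcwj
Hunk 5: at line 1 remove [vonqd] add [liqbw,hhf,qdxo] -> 13 lines: cabcu thiz liqbw hhf qdxo zizf cgcf ewcwv rvg srmy gdrrn llpx zjcwj
Hunk 6: at line 7 remove [rvg,srmy] add [fncl,afwh,fzew] -> 14 lines: cabcu thiz liqbw hhf qdxo zizf cgcf ewcwv fncl afwh fzew gdrrn llpx zjcwj
Hunk 7: at line 3 remove [qdxo,zizf] add [pkynd] -> 13 lines: cabcu thiz liqbw hhf pkynd cgcf ewcwv fncl afwh fzew gdrrn llpx zjcwj
Final line 8: fncl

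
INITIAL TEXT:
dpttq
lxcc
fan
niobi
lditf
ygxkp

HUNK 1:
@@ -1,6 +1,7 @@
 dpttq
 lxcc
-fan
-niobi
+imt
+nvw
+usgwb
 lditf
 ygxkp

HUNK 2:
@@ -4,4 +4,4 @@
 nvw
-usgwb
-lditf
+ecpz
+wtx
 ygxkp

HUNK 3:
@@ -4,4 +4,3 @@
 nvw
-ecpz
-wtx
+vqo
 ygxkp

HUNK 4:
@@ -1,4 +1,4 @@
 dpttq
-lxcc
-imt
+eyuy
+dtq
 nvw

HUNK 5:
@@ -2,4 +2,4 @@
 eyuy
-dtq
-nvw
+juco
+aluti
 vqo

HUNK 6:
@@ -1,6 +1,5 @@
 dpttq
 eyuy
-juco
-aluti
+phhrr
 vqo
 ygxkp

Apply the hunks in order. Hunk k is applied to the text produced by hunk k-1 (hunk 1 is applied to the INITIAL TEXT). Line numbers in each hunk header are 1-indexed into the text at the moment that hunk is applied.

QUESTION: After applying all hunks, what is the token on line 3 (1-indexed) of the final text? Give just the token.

Hunk 1: at line 1 remove [fan,niobi] add [imt,nvw,usgwb] -> 7 lines: dpttq lxcc imt nvw usgwb lditf ygxkp
Hunk 2: at line 4 remove [usgwb,lditf] add [ecpz,wtx] -> 7 lines: dpttq lxcc imt nvw ecpz wtx ygxkp
Hunk 3: at line 4 remove [ecpz,wtx] add [vqo] -> 6 lines: dpttq lxcc imt nvw vqo ygxkp
Hunk 4: at line 1 remove [lxcc,imt] add [eyuy,dtq] -> 6 lines: dpttq eyuy dtq nvw vqo ygxkp
Hunk 5: at line 2 remove [dtq,nvw] add [juco,aluti] -> 6 lines: dpttq eyuy juco aluti vqo ygxkp
Hunk 6: at line 1 remove [juco,aluti] add [phhrr] -> 5 lines: dpttq eyuy phhrr vqo ygxkp
Final line 3: phhrr

Answer: phhrr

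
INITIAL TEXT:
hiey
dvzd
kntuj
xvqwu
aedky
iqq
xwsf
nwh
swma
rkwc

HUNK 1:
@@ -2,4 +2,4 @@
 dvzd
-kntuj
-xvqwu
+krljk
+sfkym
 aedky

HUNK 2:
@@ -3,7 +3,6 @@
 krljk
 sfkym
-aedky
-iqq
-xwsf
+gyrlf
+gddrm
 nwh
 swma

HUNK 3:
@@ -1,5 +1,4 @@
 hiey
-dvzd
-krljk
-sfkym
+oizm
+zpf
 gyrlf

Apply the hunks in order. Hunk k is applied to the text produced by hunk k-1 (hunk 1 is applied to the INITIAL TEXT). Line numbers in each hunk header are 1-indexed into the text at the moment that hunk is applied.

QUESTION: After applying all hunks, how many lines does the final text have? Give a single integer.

Hunk 1: at line 2 remove [kntuj,xvqwu] add [krljk,sfkym] -> 10 lines: hiey dvzd krljk sfkym aedky iqq xwsf nwh swma rkwc
Hunk 2: at line 3 remove [aedky,iqq,xwsf] add [gyrlf,gddrm] -> 9 lines: hiey dvzd krljk sfkym gyrlf gddrm nwh swma rkwc
Hunk 3: at line 1 remove [dvzd,krljk,sfkym] add [oizm,zpf] -> 8 lines: hiey oizm zpf gyrlf gddrm nwh swma rkwc
Final line count: 8

Answer: 8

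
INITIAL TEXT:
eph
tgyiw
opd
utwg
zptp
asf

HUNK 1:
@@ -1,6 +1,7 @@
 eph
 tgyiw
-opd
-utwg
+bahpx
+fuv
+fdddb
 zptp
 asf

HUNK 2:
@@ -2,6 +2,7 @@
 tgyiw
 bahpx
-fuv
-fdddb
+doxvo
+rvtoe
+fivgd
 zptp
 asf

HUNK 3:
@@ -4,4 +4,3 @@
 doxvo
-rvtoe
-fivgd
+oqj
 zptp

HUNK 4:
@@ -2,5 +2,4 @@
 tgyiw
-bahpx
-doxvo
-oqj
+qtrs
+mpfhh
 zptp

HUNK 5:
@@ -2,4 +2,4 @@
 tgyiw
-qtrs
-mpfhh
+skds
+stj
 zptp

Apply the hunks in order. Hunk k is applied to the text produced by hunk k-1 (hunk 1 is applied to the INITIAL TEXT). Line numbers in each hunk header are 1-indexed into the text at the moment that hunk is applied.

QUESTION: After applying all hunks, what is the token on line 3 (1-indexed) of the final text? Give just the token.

Hunk 1: at line 1 remove [opd,utwg] add [bahpx,fuv,fdddb] -> 7 lines: eph tgyiw bahpx fuv fdddb zptp asf
Hunk 2: at line 2 remove [fuv,fdddb] add [doxvo,rvtoe,fivgd] -> 8 lines: eph tgyiw bahpx doxvo rvtoe fivgd zptp asf
Hunk 3: at line 4 remove [rvtoe,fivgd] add [oqj] -> 7 lines: eph tgyiw bahpx doxvo oqj zptp asf
Hunk 4: at line 2 remove [bahpx,doxvo,oqj] add [qtrs,mpfhh] -> 6 lines: eph tgyiw qtrs mpfhh zptp asf
Hunk 5: at line 2 remove [qtrs,mpfhh] add [skds,stj] -> 6 lines: eph tgyiw skds stj zptp asf
Final line 3: skds

Answer: skds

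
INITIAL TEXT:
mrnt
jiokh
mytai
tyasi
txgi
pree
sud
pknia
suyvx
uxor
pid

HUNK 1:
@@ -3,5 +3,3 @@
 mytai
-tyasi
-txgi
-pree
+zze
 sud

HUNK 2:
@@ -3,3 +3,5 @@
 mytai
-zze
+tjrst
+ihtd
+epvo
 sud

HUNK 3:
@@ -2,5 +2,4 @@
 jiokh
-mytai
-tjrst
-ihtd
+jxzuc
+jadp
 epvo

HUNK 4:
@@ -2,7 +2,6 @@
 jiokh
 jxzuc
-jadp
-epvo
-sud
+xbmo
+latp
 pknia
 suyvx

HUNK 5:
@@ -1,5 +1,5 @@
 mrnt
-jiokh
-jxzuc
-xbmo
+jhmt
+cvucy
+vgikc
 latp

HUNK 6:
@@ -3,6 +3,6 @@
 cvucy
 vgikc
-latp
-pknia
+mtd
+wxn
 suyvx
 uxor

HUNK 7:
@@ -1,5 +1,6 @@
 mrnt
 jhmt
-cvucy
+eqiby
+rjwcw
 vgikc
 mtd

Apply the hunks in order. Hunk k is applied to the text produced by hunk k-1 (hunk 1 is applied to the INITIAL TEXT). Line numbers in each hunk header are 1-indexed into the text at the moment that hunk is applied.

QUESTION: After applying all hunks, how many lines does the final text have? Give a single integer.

Hunk 1: at line 3 remove [tyasi,txgi,pree] add [zze] -> 9 lines: mrnt jiokh mytai zze sud pknia suyvx uxor pid
Hunk 2: at line 3 remove [zze] add [tjrst,ihtd,epvo] -> 11 lines: mrnt jiokh mytai tjrst ihtd epvo sud pknia suyvx uxor pid
Hunk 3: at line 2 remove [mytai,tjrst,ihtd] add [jxzuc,jadp] -> 10 lines: mrnt jiokh jxzuc jadp epvo sud pknia suyvx uxor pid
Hunk 4: at line 2 remove [jadp,epvo,sud] add [xbmo,latp] -> 9 lines: mrnt jiokh jxzuc xbmo latp pknia suyvx uxor pid
Hunk 5: at line 1 remove [jiokh,jxzuc,xbmo] add [jhmt,cvucy,vgikc] -> 9 lines: mrnt jhmt cvucy vgikc latp pknia suyvx uxor pid
Hunk 6: at line 3 remove [latp,pknia] add [mtd,wxn] -> 9 lines: mrnt jhmt cvucy vgikc mtd wxn suyvx uxor pid
Hunk 7: at line 1 remove [cvucy] add [eqiby,rjwcw] -> 10 lines: mrnt jhmt eqiby rjwcw vgikc mtd wxn suyvx uxor pid
Final line count: 10

Answer: 10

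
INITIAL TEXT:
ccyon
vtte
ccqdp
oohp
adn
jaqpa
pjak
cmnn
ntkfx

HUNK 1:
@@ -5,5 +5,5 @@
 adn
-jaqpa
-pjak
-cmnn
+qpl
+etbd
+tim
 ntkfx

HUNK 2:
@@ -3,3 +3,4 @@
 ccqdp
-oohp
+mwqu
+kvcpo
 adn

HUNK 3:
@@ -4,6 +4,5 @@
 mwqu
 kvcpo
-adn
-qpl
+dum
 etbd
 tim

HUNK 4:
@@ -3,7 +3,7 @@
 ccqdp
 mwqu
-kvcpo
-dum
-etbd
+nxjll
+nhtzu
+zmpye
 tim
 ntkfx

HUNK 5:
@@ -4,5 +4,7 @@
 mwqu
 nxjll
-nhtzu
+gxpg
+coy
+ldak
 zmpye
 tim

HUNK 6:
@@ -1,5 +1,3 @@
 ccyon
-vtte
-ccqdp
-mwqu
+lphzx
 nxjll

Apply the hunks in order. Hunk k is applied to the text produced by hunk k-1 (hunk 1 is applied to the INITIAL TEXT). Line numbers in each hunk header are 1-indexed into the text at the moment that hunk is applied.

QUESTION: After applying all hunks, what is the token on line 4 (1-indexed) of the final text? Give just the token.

Hunk 1: at line 5 remove [jaqpa,pjak,cmnn] add [qpl,etbd,tim] -> 9 lines: ccyon vtte ccqdp oohp adn qpl etbd tim ntkfx
Hunk 2: at line 3 remove [oohp] add [mwqu,kvcpo] -> 10 lines: ccyon vtte ccqdp mwqu kvcpo adn qpl etbd tim ntkfx
Hunk 3: at line 4 remove [adn,qpl] add [dum] -> 9 lines: ccyon vtte ccqdp mwqu kvcpo dum etbd tim ntkfx
Hunk 4: at line 3 remove [kvcpo,dum,etbd] add [nxjll,nhtzu,zmpye] -> 9 lines: ccyon vtte ccqdp mwqu nxjll nhtzu zmpye tim ntkfx
Hunk 5: at line 4 remove [nhtzu] add [gxpg,coy,ldak] -> 11 lines: ccyon vtte ccqdp mwqu nxjll gxpg coy ldak zmpye tim ntkfx
Hunk 6: at line 1 remove [vtte,ccqdp,mwqu] add [lphzx] -> 9 lines: ccyon lphzx nxjll gxpg coy ldak zmpye tim ntkfx
Final line 4: gxpg

Answer: gxpg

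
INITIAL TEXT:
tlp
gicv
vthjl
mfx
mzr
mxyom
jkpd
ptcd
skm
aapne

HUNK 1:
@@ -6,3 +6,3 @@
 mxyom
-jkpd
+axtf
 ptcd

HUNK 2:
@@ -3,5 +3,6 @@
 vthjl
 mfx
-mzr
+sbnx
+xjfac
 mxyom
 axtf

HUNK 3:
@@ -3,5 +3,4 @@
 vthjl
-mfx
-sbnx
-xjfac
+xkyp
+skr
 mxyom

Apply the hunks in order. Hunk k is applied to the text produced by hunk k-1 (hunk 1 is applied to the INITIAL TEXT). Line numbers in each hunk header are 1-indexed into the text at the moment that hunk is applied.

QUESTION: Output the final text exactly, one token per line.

Hunk 1: at line 6 remove [jkpd] add [axtf] -> 10 lines: tlp gicv vthjl mfx mzr mxyom axtf ptcd skm aapne
Hunk 2: at line 3 remove [mzr] add [sbnx,xjfac] -> 11 lines: tlp gicv vthjl mfx sbnx xjfac mxyom axtf ptcd skm aapne
Hunk 3: at line 3 remove [mfx,sbnx,xjfac] add [xkyp,skr] -> 10 lines: tlp gicv vthjl xkyp skr mxyom axtf ptcd skm aapne

Answer: tlp
gicv
vthjl
xkyp
skr
mxyom
axtf
ptcd
skm
aapne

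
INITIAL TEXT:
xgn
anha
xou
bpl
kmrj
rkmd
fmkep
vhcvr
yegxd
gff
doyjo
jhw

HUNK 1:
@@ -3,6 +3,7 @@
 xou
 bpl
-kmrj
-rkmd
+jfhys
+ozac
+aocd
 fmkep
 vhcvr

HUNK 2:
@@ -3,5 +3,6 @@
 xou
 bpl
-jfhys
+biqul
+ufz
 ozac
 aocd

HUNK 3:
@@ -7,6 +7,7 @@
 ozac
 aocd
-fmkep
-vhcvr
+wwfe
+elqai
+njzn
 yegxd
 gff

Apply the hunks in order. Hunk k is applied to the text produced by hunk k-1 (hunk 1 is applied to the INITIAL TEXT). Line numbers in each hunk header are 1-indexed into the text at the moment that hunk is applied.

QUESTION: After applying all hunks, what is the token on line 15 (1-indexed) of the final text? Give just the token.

Hunk 1: at line 3 remove [kmrj,rkmd] add [jfhys,ozac,aocd] -> 13 lines: xgn anha xou bpl jfhys ozac aocd fmkep vhcvr yegxd gff doyjo jhw
Hunk 2: at line 3 remove [jfhys] add [biqul,ufz] -> 14 lines: xgn anha xou bpl biqul ufz ozac aocd fmkep vhcvr yegxd gff doyjo jhw
Hunk 3: at line 7 remove [fmkep,vhcvr] add [wwfe,elqai,njzn] -> 15 lines: xgn anha xou bpl biqul ufz ozac aocd wwfe elqai njzn yegxd gff doyjo jhw
Final line 15: jhw

Answer: jhw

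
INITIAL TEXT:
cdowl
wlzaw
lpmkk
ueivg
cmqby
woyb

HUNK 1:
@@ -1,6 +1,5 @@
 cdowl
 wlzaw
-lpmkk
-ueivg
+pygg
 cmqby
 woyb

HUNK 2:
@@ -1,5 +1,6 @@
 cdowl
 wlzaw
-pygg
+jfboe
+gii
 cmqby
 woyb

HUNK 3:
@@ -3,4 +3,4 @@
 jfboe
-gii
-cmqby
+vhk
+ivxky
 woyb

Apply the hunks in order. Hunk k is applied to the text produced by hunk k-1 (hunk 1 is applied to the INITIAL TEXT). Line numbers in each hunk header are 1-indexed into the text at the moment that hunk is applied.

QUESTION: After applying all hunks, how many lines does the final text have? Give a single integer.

Hunk 1: at line 1 remove [lpmkk,ueivg] add [pygg] -> 5 lines: cdowl wlzaw pygg cmqby woyb
Hunk 2: at line 1 remove [pygg] add [jfboe,gii] -> 6 lines: cdowl wlzaw jfboe gii cmqby woyb
Hunk 3: at line 3 remove [gii,cmqby] add [vhk,ivxky] -> 6 lines: cdowl wlzaw jfboe vhk ivxky woyb
Final line count: 6

Answer: 6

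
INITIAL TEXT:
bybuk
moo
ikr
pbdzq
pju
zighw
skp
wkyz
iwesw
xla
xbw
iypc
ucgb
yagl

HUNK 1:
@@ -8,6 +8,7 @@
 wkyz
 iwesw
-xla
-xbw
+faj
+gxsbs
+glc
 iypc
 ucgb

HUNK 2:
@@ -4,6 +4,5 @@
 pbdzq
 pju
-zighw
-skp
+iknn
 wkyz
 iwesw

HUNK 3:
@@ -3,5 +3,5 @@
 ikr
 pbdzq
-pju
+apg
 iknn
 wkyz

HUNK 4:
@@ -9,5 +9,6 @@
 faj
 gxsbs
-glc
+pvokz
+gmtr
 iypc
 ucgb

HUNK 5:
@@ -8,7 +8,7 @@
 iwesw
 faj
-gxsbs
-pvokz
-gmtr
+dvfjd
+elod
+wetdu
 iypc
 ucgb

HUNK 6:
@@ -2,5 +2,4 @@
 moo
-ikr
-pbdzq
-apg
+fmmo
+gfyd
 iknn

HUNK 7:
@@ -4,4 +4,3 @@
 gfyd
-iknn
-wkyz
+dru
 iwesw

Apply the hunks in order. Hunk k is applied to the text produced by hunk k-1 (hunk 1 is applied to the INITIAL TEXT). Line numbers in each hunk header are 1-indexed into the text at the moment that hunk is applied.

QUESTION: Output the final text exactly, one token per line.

Answer: bybuk
moo
fmmo
gfyd
dru
iwesw
faj
dvfjd
elod
wetdu
iypc
ucgb
yagl

Derivation:
Hunk 1: at line 8 remove [xla,xbw] add [faj,gxsbs,glc] -> 15 lines: bybuk moo ikr pbdzq pju zighw skp wkyz iwesw faj gxsbs glc iypc ucgb yagl
Hunk 2: at line 4 remove [zighw,skp] add [iknn] -> 14 lines: bybuk moo ikr pbdzq pju iknn wkyz iwesw faj gxsbs glc iypc ucgb yagl
Hunk 3: at line 3 remove [pju] add [apg] -> 14 lines: bybuk moo ikr pbdzq apg iknn wkyz iwesw faj gxsbs glc iypc ucgb yagl
Hunk 4: at line 9 remove [glc] add [pvokz,gmtr] -> 15 lines: bybuk moo ikr pbdzq apg iknn wkyz iwesw faj gxsbs pvokz gmtr iypc ucgb yagl
Hunk 5: at line 8 remove [gxsbs,pvokz,gmtr] add [dvfjd,elod,wetdu] -> 15 lines: bybuk moo ikr pbdzq apg iknn wkyz iwesw faj dvfjd elod wetdu iypc ucgb yagl
Hunk 6: at line 2 remove [ikr,pbdzq,apg] add [fmmo,gfyd] -> 14 lines: bybuk moo fmmo gfyd iknn wkyz iwesw faj dvfjd elod wetdu iypc ucgb yagl
Hunk 7: at line 4 remove [iknn,wkyz] add [dru] -> 13 lines: bybuk moo fmmo gfyd dru iwesw faj dvfjd elod wetdu iypc ucgb yagl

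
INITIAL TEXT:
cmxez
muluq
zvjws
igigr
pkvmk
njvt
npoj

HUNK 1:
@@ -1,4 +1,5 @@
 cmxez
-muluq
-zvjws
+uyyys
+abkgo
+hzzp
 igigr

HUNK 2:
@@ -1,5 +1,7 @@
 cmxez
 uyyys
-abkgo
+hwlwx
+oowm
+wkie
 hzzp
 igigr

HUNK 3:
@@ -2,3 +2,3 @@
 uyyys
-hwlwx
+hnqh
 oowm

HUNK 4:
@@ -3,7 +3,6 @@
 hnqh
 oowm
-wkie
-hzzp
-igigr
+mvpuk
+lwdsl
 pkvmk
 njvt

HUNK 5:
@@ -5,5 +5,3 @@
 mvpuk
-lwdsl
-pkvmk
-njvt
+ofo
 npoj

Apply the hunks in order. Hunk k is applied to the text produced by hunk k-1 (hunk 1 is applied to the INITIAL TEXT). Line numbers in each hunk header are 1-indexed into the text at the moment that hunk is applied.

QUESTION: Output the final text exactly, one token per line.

Hunk 1: at line 1 remove [muluq,zvjws] add [uyyys,abkgo,hzzp] -> 8 lines: cmxez uyyys abkgo hzzp igigr pkvmk njvt npoj
Hunk 2: at line 1 remove [abkgo] add [hwlwx,oowm,wkie] -> 10 lines: cmxez uyyys hwlwx oowm wkie hzzp igigr pkvmk njvt npoj
Hunk 3: at line 2 remove [hwlwx] add [hnqh] -> 10 lines: cmxez uyyys hnqh oowm wkie hzzp igigr pkvmk njvt npoj
Hunk 4: at line 3 remove [wkie,hzzp,igigr] add [mvpuk,lwdsl] -> 9 lines: cmxez uyyys hnqh oowm mvpuk lwdsl pkvmk njvt npoj
Hunk 5: at line 5 remove [lwdsl,pkvmk,njvt] add [ofo] -> 7 lines: cmxez uyyys hnqh oowm mvpuk ofo npoj

Answer: cmxez
uyyys
hnqh
oowm
mvpuk
ofo
npoj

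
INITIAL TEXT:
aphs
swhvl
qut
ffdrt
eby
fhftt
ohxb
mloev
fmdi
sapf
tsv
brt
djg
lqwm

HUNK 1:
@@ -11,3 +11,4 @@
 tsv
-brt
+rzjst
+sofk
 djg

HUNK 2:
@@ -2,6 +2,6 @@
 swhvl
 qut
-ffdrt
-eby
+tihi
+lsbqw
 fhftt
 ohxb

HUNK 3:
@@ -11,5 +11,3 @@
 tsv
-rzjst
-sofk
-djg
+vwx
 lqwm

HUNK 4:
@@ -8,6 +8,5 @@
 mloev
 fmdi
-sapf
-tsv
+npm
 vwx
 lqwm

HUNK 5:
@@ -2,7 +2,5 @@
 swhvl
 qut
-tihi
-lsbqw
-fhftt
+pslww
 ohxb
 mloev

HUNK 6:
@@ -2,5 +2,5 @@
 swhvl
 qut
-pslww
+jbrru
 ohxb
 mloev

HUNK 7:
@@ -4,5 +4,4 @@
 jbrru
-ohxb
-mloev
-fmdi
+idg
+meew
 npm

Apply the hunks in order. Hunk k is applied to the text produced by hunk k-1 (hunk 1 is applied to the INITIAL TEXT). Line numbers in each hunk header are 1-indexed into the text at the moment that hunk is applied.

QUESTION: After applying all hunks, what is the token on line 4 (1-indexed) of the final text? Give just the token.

Hunk 1: at line 11 remove [brt] add [rzjst,sofk] -> 15 lines: aphs swhvl qut ffdrt eby fhftt ohxb mloev fmdi sapf tsv rzjst sofk djg lqwm
Hunk 2: at line 2 remove [ffdrt,eby] add [tihi,lsbqw] -> 15 lines: aphs swhvl qut tihi lsbqw fhftt ohxb mloev fmdi sapf tsv rzjst sofk djg lqwm
Hunk 3: at line 11 remove [rzjst,sofk,djg] add [vwx] -> 13 lines: aphs swhvl qut tihi lsbqw fhftt ohxb mloev fmdi sapf tsv vwx lqwm
Hunk 4: at line 8 remove [sapf,tsv] add [npm] -> 12 lines: aphs swhvl qut tihi lsbqw fhftt ohxb mloev fmdi npm vwx lqwm
Hunk 5: at line 2 remove [tihi,lsbqw,fhftt] add [pslww] -> 10 lines: aphs swhvl qut pslww ohxb mloev fmdi npm vwx lqwm
Hunk 6: at line 2 remove [pslww] add [jbrru] -> 10 lines: aphs swhvl qut jbrru ohxb mloev fmdi npm vwx lqwm
Hunk 7: at line 4 remove [ohxb,mloev,fmdi] add [idg,meew] -> 9 lines: aphs swhvl qut jbrru idg meew npm vwx lqwm
Final line 4: jbrru

Answer: jbrru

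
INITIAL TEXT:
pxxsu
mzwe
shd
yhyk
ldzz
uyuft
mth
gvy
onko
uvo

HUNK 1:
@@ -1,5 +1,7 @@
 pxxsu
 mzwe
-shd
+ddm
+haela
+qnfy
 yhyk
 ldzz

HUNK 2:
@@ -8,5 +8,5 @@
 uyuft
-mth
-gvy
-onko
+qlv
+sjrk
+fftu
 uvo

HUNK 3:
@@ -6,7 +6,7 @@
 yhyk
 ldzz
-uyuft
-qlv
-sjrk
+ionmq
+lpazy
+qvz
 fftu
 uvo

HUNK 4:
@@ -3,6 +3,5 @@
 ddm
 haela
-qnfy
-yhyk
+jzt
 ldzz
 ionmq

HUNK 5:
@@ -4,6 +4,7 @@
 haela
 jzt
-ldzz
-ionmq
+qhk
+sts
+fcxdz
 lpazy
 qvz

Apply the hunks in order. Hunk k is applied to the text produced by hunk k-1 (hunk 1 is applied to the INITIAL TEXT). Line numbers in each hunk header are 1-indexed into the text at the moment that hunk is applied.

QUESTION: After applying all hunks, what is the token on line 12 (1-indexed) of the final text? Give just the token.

Hunk 1: at line 1 remove [shd] add [ddm,haela,qnfy] -> 12 lines: pxxsu mzwe ddm haela qnfy yhyk ldzz uyuft mth gvy onko uvo
Hunk 2: at line 8 remove [mth,gvy,onko] add [qlv,sjrk,fftu] -> 12 lines: pxxsu mzwe ddm haela qnfy yhyk ldzz uyuft qlv sjrk fftu uvo
Hunk 3: at line 6 remove [uyuft,qlv,sjrk] add [ionmq,lpazy,qvz] -> 12 lines: pxxsu mzwe ddm haela qnfy yhyk ldzz ionmq lpazy qvz fftu uvo
Hunk 4: at line 3 remove [qnfy,yhyk] add [jzt] -> 11 lines: pxxsu mzwe ddm haela jzt ldzz ionmq lpazy qvz fftu uvo
Hunk 5: at line 4 remove [ldzz,ionmq] add [qhk,sts,fcxdz] -> 12 lines: pxxsu mzwe ddm haela jzt qhk sts fcxdz lpazy qvz fftu uvo
Final line 12: uvo

Answer: uvo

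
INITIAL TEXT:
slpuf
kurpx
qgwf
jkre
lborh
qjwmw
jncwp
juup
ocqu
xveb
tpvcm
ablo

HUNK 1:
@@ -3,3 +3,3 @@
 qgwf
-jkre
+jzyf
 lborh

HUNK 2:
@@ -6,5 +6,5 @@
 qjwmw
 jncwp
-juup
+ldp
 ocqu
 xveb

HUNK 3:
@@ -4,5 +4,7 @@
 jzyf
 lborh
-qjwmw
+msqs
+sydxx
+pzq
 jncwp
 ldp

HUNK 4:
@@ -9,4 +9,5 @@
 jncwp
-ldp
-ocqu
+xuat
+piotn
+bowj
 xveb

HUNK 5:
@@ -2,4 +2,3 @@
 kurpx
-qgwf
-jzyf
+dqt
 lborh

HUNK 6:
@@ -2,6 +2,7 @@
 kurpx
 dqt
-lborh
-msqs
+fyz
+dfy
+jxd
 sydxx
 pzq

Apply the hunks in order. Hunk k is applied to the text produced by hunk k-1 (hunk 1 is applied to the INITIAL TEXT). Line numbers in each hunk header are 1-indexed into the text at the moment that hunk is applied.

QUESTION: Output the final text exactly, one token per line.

Hunk 1: at line 3 remove [jkre] add [jzyf] -> 12 lines: slpuf kurpx qgwf jzyf lborh qjwmw jncwp juup ocqu xveb tpvcm ablo
Hunk 2: at line 6 remove [juup] add [ldp] -> 12 lines: slpuf kurpx qgwf jzyf lborh qjwmw jncwp ldp ocqu xveb tpvcm ablo
Hunk 3: at line 4 remove [qjwmw] add [msqs,sydxx,pzq] -> 14 lines: slpuf kurpx qgwf jzyf lborh msqs sydxx pzq jncwp ldp ocqu xveb tpvcm ablo
Hunk 4: at line 9 remove [ldp,ocqu] add [xuat,piotn,bowj] -> 15 lines: slpuf kurpx qgwf jzyf lborh msqs sydxx pzq jncwp xuat piotn bowj xveb tpvcm ablo
Hunk 5: at line 2 remove [qgwf,jzyf] add [dqt] -> 14 lines: slpuf kurpx dqt lborh msqs sydxx pzq jncwp xuat piotn bowj xveb tpvcm ablo
Hunk 6: at line 2 remove [lborh,msqs] add [fyz,dfy,jxd] -> 15 lines: slpuf kurpx dqt fyz dfy jxd sydxx pzq jncwp xuat piotn bowj xveb tpvcm ablo

Answer: slpuf
kurpx
dqt
fyz
dfy
jxd
sydxx
pzq
jncwp
xuat
piotn
bowj
xveb
tpvcm
ablo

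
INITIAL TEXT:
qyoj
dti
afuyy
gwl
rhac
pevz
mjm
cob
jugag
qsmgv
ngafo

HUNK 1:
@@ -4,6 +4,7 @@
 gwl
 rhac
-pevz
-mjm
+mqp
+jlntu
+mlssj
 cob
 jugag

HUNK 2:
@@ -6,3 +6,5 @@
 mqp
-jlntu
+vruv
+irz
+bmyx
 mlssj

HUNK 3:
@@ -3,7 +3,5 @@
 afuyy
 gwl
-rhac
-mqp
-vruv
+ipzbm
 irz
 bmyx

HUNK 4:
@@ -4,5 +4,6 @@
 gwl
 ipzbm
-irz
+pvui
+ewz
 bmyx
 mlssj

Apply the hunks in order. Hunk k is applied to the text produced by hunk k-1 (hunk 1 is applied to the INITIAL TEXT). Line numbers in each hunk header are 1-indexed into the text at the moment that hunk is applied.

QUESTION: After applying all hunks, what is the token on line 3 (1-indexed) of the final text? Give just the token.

Answer: afuyy

Derivation:
Hunk 1: at line 4 remove [pevz,mjm] add [mqp,jlntu,mlssj] -> 12 lines: qyoj dti afuyy gwl rhac mqp jlntu mlssj cob jugag qsmgv ngafo
Hunk 2: at line 6 remove [jlntu] add [vruv,irz,bmyx] -> 14 lines: qyoj dti afuyy gwl rhac mqp vruv irz bmyx mlssj cob jugag qsmgv ngafo
Hunk 3: at line 3 remove [rhac,mqp,vruv] add [ipzbm] -> 12 lines: qyoj dti afuyy gwl ipzbm irz bmyx mlssj cob jugag qsmgv ngafo
Hunk 4: at line 4 remove [irz] add [pvui,ewz] -> 13 lines: qyoj dti afuyy gwl ipzbm pvui ewz bmyx mlssj cob jugag qsmgv ngafo
Final line 3: afuyy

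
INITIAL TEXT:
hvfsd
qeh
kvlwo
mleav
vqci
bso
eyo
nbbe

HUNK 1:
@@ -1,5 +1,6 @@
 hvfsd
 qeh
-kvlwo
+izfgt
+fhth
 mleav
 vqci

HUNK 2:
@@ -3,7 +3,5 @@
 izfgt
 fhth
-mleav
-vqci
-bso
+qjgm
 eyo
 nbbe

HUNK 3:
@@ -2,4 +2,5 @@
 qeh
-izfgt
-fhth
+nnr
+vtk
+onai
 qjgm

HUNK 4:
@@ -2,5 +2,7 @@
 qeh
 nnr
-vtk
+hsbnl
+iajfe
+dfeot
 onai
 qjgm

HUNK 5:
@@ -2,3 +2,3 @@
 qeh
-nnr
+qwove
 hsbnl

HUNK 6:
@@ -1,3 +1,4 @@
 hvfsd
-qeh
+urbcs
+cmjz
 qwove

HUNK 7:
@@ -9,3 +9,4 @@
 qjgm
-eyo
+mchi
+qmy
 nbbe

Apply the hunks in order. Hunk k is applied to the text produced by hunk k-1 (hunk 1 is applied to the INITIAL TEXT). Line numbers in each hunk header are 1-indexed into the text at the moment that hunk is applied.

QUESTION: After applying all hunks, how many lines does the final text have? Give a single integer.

Answer: 12

Derivation:
Hunk 1: at line 1 remove [kvlwo] add [izfgt,fhth] -> 9 lines: hvfsd qeh izfgt fhth mleav vqci bso eyo nbbe
Hunk 2: at line 3 remove [mleav,vqci,bso] add [qjgm] -> 7 lines: hvfsd qeh izfgt fhth qjgm eyo nbbe
Hunk 3: at line 2 remove [izfgt,fhth] add [nnr,vtk,onai] -> 8 lines: hvfsd qeh nnr vtk onai qjgm eyo nbbe
Hunk 4: at line 2 remove [vtk] add [hsbnl,iajfe,dfeot] -> 10 lines: hvfsd qeh nnr hsbnl iajfe dfeot onai qjgm eyo nbbe
Hunk 5: at line 2 remove [nnr] add [qwove] -> 10 lines: hvfsd qeh qwove hsbnl iajfe dfeot onai qjgm eyo nbbe
Hunk 6: at line 1 remove [qeh] add [urbcs,cmjz] -> 11 lines: hvfsd urbcs cmjz qwove hsbnl iajfe dfeot onai qjgm eyo nbbe
Hunk 7: at line 9 remove [eyo] add [mchi,qmy] -> 12 lines: hvfsd urbcs cmjz qwove hsbnl iajfe dfeot onai qjgm mchi qmy nbbe
Final line count: 12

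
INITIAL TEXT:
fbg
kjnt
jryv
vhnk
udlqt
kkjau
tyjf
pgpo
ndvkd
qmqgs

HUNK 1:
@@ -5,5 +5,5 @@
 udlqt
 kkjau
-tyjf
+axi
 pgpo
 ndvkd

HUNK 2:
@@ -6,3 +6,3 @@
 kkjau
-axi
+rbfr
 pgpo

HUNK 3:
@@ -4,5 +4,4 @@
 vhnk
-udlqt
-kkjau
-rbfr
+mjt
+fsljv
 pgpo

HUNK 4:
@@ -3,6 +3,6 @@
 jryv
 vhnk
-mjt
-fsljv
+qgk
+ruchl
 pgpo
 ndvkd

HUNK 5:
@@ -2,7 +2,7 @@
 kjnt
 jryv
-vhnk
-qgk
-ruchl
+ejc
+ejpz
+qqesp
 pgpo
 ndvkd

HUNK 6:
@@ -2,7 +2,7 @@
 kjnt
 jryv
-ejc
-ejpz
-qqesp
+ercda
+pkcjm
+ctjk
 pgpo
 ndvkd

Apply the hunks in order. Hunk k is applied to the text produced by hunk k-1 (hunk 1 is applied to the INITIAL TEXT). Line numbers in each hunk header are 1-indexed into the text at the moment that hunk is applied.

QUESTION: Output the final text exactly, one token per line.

Hunk 1: at line 5 remove [tyjf] add [axi] -> 10 lines: fbg kjnt jryv vhnk udlqt kkjau axi pgpo ndvkd qmqgs
Hunk 2: at line 6 remove [axi] add [rbfr] -> 10 lines: fbg kjnt jryv vhnk udlqt kkjau rbfr pgpo ndvkd qmqgs
Hunk 3: at line 4 remove [udlqt,kkjau,rbfr] add [mjt,fsljv] -> 9 lines: fbg kjnt jryv vhnk mjt fsljv pgpo ndvkd qmqgs
Hunk 4: at line 3 remove [mjt,fsljv] add [qgk,ruchl] -> 9 lines: fbg kjnt jryv vhnk qgk ruchl pgpo ndvkd qmqgs
Hunk 5: at line 2 remove [vhnk,qgk,ruchl] add [ejc,ejpz,qqesp] -> 9 lines: fbg kjnt jryv ejc ejpz qqesp pgpo ndvkd qmqgs
Hunk 6: at line 2 remove [ejc,ejpz,qqesp] add [ercda,pkcjm,ctjk] -> 9 lines: fbg kjnt jryv ercda pkcjm ctjk pgpo ndvkd qmqgs

Answer: fbg
kjnt
jryv
ercda
pkcjm
ctjk
pgpo
ndvkd
qmqgs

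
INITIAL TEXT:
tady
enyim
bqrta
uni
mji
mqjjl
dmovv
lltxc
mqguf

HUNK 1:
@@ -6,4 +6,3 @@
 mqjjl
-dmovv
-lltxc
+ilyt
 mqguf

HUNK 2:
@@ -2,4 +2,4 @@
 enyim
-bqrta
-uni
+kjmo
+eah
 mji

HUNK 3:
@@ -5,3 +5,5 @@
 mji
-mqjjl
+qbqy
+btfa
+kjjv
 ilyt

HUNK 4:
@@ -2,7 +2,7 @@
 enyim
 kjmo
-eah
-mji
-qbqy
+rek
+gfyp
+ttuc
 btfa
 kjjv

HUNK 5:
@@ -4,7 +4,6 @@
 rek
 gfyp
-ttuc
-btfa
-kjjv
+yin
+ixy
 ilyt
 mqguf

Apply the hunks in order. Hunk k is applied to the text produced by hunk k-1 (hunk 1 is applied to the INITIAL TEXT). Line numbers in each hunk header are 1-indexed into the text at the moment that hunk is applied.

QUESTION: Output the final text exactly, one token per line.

Answer: tady
enyim
kjmo
rek
gfyp
yin
ixy
ilyt
mqguf

Derivation:
Hunk 1: at line 6 remove [dmovv,lltxc] add [ilyt] -> 8 lines: tady enyim bqrta uni mji mqjjl ilyt mqguf
Hunk 2: at line 2 remove [bqrta,uni] add [kjmo,eah] -> 8 lines: tady enyim kjmo eah mji mqjjl ilyt mqguf
Hunk 3: at line 5 remove [mqjjl] add [qbqy,btfa,kjjv] -> 10 lines: tady enyim kjmo eah mji qbqy btfa kjjv ilyt mqguf
Hunk 4: at line 2 remove [eah,mji,qbqy] add [rek,gfyp,ttuc] -> 10 lines: tady enyim kjmo rek gfyp ttuc btfa kjjv ilyt mqguf
Hunk 5: at line 4 remove [ttuc,btfa,kjjv] add [yin,ixy] -> 9 lines: tady enyim kjmo rek gfyp yin ixy ilyt mqguf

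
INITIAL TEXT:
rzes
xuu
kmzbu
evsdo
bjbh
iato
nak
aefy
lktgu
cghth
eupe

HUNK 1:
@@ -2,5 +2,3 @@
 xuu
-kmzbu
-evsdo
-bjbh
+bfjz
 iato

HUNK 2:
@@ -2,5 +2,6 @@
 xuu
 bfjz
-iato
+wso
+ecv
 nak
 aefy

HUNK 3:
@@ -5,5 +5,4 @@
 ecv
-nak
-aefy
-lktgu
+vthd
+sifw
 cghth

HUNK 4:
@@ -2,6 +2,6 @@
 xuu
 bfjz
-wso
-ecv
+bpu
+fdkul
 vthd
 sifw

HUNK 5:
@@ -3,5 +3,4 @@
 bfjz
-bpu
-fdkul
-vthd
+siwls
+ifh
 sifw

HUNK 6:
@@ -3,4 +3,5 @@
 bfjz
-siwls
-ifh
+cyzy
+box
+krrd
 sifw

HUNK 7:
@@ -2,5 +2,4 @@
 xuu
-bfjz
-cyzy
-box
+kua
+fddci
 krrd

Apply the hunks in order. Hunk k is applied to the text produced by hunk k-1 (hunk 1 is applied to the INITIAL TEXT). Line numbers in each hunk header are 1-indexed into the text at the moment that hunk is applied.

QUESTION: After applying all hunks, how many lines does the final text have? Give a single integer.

Hunk 1: at line 2 remove [kmzbu,evsdo,bjbh] add [bfjz] -> 9 lines: rzes xuu bfjz iato nak aefy lktgu cghth eupe
Hunk 2: at line 2 remove [iato] add [wso,ecv] -> 10 lines: rzes xuu bfjz wso ecv nak aefy lktgu cghth eupe
Hunk 3: at line 5 remove [nak,aefy,lktgu] add [vthd,sifw] -> 9 lines: rzes xuu bfjz wso ecv vthd sifw cghth eupe
Hunk 4: at line 2 remove [wso,ecv] add [bpu,fdkul] -> 9 lines: rzes xuu bfjz bpu fdkul vthd sifw cghth eupe
Hunk 5: at line 3 remove [bpu,fdkul,vthd] add [siwls,ifh] -> 8 lines: rzes xuu bfjz siwls ifh sifw cghth eupe
Hunk 6: at line 3 remove [siwls,ifh] add [cyzy,box,krrd] -> 9 lines: rzes xuu bfjz cyzy box krrd sifw cghth eupe
Hunk 7: at line 2 remove [bfjz,cyzy,box] add [kua,fddci] -> 8 lines: rzes xuu kua fddci krrd sifw cghth eupe
Final line count: 8

Answer: 8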